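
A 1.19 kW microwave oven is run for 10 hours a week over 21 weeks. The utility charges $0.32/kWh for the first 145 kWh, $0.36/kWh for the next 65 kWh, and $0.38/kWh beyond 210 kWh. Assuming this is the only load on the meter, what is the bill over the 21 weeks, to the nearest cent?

$84.96

Runtime = 10 h/week × 21 weeks = 210 h
Energy = 1.19 kW × 210 h = 249.9 kWh
Tier 1 (0–145 kWh): 145 × $0.32 = $46.4
Tier 2 (145–210 kWh): 65 × $0.36 = $23.4
Above 210 kWh: 39.9 × $0.38 = $15.162
Bill = $84.96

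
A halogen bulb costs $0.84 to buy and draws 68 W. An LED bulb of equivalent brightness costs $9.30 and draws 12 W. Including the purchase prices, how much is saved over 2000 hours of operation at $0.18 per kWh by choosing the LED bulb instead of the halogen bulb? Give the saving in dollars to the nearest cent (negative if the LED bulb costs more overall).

$11.70

halogen bulb: $0.84 + (68/1000) kW × 2000 h × $0.18 = $0.84 + $24.48 = $25.32
LED bulb: $9.30 + (12/1000) kW × 2000 h × $0.18 = $9.30 + $4.32 = $13.62
Saving = $25.32 − $13.62 = $11.7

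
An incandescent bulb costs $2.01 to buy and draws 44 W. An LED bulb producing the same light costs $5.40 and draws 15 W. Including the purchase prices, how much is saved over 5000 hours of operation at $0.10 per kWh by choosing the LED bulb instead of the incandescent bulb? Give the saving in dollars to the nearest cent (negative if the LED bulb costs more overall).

incandescent bulb: $2.01 + (44/1000) kW × 5000 h × $0.10 = $2.01 + $22 = $24.01
LED bulb: $5.40 + (15/1000) kW × 5000 h × $0.10 = $5.40 + $7.5 = $12.9
Saving = $24.01 − $12.9 = $11.11

$11.11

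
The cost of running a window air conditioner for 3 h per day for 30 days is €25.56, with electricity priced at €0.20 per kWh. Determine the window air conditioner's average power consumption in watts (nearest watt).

1420 W

Energy = €25.56 ÷ €0.20/kWh = 127.8 kWh
Runtime = 3 h/day × 30 days = 90 h
Power = 127.8 kWh ÷ 90 h = 1.42 kW = 1420 W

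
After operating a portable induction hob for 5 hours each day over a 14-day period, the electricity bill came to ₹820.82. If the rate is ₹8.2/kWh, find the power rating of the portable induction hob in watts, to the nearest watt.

1430 W

Energy = ₹820.82 ÷ ₹8.2/kWh = 100.1 kWh
Runtime = 5 h/day × 14 days = 70 h
Power = 100.1 kWh ÷ 70 h = 1.43 kW = 1430 W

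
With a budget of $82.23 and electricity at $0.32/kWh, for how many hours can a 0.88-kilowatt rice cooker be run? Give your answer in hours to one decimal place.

Energy available = $82.23 ÷ $0.32/kWh = 256.9688 kWh
Hours = 256.9688 kWh ÷ 0.88 kW = 292.0 h

292.0 h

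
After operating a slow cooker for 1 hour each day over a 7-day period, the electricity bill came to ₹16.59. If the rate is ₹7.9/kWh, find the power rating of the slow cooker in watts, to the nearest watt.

Energy = ₹16.59 ÷ ₹7.9/kWh = 2.1 kWh
Runtime = 1 h/day × 7 days = 7 h
Power = 2.1 kWh ÷ 7 h = 0.3 kW = 300 W

300 W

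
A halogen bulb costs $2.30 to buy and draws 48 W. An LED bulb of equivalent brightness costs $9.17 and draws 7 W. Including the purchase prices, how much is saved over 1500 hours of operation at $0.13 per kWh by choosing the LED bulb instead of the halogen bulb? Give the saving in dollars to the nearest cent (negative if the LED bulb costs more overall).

halogen bulb: $2.30 + (48/1000) kW × 1500 h × $0.13 = $2.30 + $9.36 = $11.66
LED bulb: $9.17 + (7/1000) kW × 1500 h × $0.13 = $9.17 + $1.365 = $10.535
Saving = $11.66 − $10.535 = $1.125 → $1.13

$1.13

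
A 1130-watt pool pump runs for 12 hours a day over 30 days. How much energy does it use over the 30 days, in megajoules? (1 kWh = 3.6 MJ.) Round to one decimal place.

1464.5 MJ

Runtime = 12 h/day × 30 days = 360 h
Energy = 1.13 kW × 360 h = 406.8 kWh
= 406.8 × 3.6 MJ = 1464.5 MJ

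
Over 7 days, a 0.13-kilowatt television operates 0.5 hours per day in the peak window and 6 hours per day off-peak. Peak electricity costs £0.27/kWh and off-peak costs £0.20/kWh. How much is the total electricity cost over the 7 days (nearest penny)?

Peak energy = 0.13 kW × 0.5 h × 7 = 0.455 kWh
Off-peak energy = 0.13 kW × 6 h × 7 = 5.46 kWh
Cost = 0.455 × £0.27 + 5.46 × £0.20 = £0.12285 + £1.092 = £1.21

£1.21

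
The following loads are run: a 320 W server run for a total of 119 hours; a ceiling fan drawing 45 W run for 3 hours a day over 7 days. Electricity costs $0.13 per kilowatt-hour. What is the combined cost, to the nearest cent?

$5.07

server: 0.32 kW × 119 h = 38.08 kWh
ceiling fan: Runtime = 3 h/day × 7 days = 21 h
ceiling fan: 0.045 kW × 21 h = 0.945 kWh
Total energy = 39.025 kWh
Cost = 39.025 × $0.13 = $5.07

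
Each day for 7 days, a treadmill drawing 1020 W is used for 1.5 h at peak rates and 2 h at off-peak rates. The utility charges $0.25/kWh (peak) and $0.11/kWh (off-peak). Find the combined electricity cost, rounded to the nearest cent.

Peak energy = 1.02 kW × 1.5 h × 7 = 10.71 kWh
Off-peak energy = 1.02 kW × 2 h × 7 = 14.28 kWh
Cost = 10.71 × $0.25 + 14.28 × $0.11 = $2.6775 + $1.5708 = $4.25

$4.25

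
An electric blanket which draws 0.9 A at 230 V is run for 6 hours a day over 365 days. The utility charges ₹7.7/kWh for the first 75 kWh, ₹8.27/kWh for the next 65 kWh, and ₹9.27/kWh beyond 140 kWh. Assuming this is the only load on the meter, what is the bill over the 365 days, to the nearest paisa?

Power = 0.9 A × 230 V = 207 W = 0.207 kW
Runtime = 6 h/day × 365 days = 2190 h
Energy = 0.207 kW × 2190 h = 453.33 kWh
Tier 1 (0–75 kWh): 75 × ₹7.7 = ₹577.5
Tier 2 (75–140 kWh): 65 × ₹8.27 = ₹537.55
Above 140 kWh: 313.33 × ₹9.27 = ₹2904.5691
Bill = ₹4019.62

₹4019.62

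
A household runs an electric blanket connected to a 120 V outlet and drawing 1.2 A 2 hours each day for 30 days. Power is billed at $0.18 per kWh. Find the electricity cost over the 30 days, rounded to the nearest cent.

$1.56

Power = 1.2 A × 120 V = 144 W = 0.144 kW
Runtime = 2 h/day × 30 days = 60 h
Energy = 0.144 kW × 60 h = 8.64 kWh
Cost = 8.64 kWh × $0.18/kWh = $1.56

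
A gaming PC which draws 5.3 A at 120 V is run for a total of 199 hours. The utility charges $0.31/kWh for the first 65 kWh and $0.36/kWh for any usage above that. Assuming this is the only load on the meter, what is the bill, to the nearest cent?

$42.31

Power = 5.3 A × 120 V = 636 W = 0.636 kW
Energy = 0.636 kW × 199 h = 126.564 kWh
Tier 1 (0–65 kWh): 65 × $0.31 = $20.15
Above 65 kWh: 61.564 × $0.36 = $22.16304
Bill = $42.31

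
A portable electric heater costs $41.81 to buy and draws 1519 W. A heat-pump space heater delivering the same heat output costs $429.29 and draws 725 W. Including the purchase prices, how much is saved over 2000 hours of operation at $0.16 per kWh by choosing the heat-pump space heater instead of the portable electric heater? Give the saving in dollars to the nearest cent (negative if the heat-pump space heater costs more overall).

portable electric heater: $41.81 + (1519/1000) kW × 2000 h × $0.16 = $41.81 + $486.08 = $527.89
heat-pump space heater: $429.29 + (725/1000) kW × 2000 h × $0.16 = $429.29 + $232 = $661.29
Saving = $527.89 − $661.29 = −$133.4

-$133.40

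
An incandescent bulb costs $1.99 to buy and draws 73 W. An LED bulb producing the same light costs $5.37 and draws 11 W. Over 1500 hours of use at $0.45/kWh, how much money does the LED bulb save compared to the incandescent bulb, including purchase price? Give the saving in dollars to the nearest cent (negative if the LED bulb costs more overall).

$38.47

incandescent bulb: $1.99 + (73/1000) kW × 1500 h × $0.45 = $1.99 + $49.275 = $51.265
LED bulb: $5.37 + (11/1000) kW × 1500 h × $0.45 = $5.37 + $7.425 = $12.795
Saving = $51.265 − $12.795 = $38.47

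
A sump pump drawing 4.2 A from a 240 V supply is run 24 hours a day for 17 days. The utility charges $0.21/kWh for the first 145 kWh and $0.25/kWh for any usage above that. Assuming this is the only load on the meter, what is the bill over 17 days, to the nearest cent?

$97.02

Power = 4.2 A × 240 V = 1008 W = 1.008 kW
Runtime = 24 h × 17 = 408 h
Energy = 1.008 kW × 408 h = 411.264 kWh
Tier 1 (0–145 kWh): 145 × $0.21 = $30.45
Above 145 kWh: 266.264 × $0.25 = $66.566
Bill = $97.02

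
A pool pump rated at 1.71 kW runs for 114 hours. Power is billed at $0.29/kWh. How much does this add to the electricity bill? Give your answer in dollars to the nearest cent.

$56.53

Energy = 1.71 kW × 114 h = 194.94 kWh
Cost = 194.94 kWh × $0.29/kWh = $56.53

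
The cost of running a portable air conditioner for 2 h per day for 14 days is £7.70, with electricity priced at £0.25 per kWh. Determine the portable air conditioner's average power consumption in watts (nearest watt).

1100 W

Energy = £7.70 ÷ £0.25/kWh = 30.8 kWh
Runtime = 2 h/day × 14 days = 28 h
Power = 30.8 kWh ÷ 28 h = 1.1 kW = 1100 W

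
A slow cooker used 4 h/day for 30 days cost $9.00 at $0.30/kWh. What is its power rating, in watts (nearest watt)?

250 W

Energy = $9.00 ÷ $0.30/kWh = 30 kWh
Runtime = 4 h/day × 30 days = 120 h
Power = 30 kWh ÷ 120 h = 0.25 kW = 250 W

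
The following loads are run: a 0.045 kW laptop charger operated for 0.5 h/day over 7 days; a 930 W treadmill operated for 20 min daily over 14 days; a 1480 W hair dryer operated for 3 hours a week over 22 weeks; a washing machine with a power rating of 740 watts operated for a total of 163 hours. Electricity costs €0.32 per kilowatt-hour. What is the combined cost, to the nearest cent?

laptop charger: Runtime = 0.5 h/day × 7 days = 3.5 h
laptop charger: 0.045 kW × 3.5 h = 0.1575 kWh
treadmill: Runtime = 20 min × 14 = 280 min = 4.666666… h
treadmill: 0.93 kW × 4.666666… h = 4.34 kWh
hair dryer: Runtime = 3 h/week × 22 weeks = 66 h
hair dryer: 1.48 kW × 66 h = 97.68 kWh
washing machine: 0.74 kW × 163 h = 120.62 kWh
Total energy = 222.7975 kWh
Cost = 222.7975 × €0.32 = €71.30

€71.30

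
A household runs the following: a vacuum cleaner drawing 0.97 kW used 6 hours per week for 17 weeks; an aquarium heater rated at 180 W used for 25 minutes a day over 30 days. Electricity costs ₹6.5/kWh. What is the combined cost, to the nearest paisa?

vacuum cleaner: Runtime = 6 h/week × 17 weeks = 102 h
vacuum cleaner: 0.97 kW × 102 h = 98.94 kWh
aquarium heater: Runtime = 25 min × 30 = 750 min = 12.5 h
aquarium heater: 0.18 kW × 12.5 h = 2.25 kWh
Total energy = 101.19 kWh
Cost = 101.19 × ₹6.5 = ₹657.74

₹657.74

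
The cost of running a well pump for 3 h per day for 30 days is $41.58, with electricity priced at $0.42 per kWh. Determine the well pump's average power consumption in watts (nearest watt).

1100 W

Energy = $41.58 ÷ $0.42/kWh = 99 kWh
Runtime = 3 h/day × 30 days = 90 h
Power = 99 kWh ÷ 90 h = 1.1 kW = 1100 W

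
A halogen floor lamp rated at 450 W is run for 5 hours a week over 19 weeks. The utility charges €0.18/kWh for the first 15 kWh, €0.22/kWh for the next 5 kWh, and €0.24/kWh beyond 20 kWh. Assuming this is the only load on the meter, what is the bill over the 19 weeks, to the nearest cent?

Runtime = 5 h/week × 19 weeks = 95 h
Energy = 0.45 kW × 95 h = 42.75 kWh
Tier 1 (0–15 kWh): 15 × €0.18 = €2.7
Tier 2 (15–20 kWh): 5 × €0.22 = €1.1
Above 20 kWh: 22.75 × €0.24 = €5.46
Bill = €9.26

€9.26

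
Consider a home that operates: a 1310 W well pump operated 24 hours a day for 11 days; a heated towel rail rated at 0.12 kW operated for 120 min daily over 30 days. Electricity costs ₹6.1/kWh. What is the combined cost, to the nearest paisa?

well pump: Runtime = 24 h × 11 = 264 h
well pump: 1.31 kW × 264 h = 345.84 kWh
heated towel rail: Runtime = 120 min × 30 = 3600 min = 60 h
heated towel rail: 0.12 kW × 60 h = 7.2 kWh
Total energy = 353.04 kWh
Cost = 353.04 × ₹6.1 = ₹2153.54

₹2153.54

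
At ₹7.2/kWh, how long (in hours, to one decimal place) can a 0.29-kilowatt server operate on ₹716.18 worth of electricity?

343.0 h

Energy available = ₹716.18 ÷ ₹7.2/kWh = 99.4694 kWh
Hours = 99.4694 kWh ÷ 0.29 kW = 343.0 h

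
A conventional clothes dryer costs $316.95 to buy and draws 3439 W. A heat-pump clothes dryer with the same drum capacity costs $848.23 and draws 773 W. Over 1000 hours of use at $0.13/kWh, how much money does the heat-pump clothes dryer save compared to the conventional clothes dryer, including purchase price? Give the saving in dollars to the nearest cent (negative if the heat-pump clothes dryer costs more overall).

-$184.70

conventional clothes dryer: $316.95 + (3439/1000) kW × 1000 h × $0.13 = $316.95 + $447.07 = $764.02
heat-pump clothes dryer: $848.23 + (773/1000) kW × 1000 h × $0.13 = $848.23 + $100.49 = $948.72
Saving = $764.02 − $948.72 = −$184.7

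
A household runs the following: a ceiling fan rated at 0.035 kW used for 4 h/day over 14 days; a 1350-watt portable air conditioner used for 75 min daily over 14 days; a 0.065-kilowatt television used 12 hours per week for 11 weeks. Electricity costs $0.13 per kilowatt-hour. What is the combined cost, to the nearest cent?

ceiling fan: Runtime = 4 h/day × 14 days = 56 h
ceiling fan: 0.035 kW × 56 h = 1.96 kWh
portable air conditioner: Runtime = 75 min × 14 = 1050 min = 17.5 h
portable air conditioner: 1.35 kW × 17.5 h = 23.625 kWh
television: Runtime = 12 h/week × 11 weeks = 132 h
television: 0.065 kW × 132 h = 8.58 kWh
Total energy = 34.165 kWh
Cost = 34.165 × $0.13 = $4.44

$4.44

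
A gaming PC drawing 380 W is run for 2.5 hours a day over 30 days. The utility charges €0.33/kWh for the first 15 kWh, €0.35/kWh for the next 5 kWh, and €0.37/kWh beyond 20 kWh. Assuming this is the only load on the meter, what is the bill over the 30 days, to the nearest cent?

€9.85

Runtime = 2.5 h/day × 30 days = 75 h
Energy = 0.38 kW × 75 h = 28.5 kWh
Tier 1 (0–15 kWh): 15 × €0.33 = €4.95
Tier 2 (15–20 kWh): 5 × €0.35 = €1.75
Above 20 kWh: 8.5 × €0.37 = €3.145
Bill = €9.85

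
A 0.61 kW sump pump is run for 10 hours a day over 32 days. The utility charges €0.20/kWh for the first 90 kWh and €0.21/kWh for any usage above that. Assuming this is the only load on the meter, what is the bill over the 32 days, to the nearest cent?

Runtime = 10 h/day × 32 days = 320 h
Energy = 0.61 kW × 320 h = 195.2 kWh
Tier 1 (0–90 kWh): 90 × €0.20 = €18
Above 90 kWh: 105.2 × €0.21 = €22.092
Bill = €40.09

€40.09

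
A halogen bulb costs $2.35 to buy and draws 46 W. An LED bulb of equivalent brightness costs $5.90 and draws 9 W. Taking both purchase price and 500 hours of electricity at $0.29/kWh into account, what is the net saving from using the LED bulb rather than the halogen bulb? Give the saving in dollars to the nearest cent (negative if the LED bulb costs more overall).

halogen bulb: $2.35 + (46/1000) kW × 500 h × $0.29 = $2.35 + $6.67 = $9.02
LED bulb: $5.90 + (9/1000) kW × 500 h × $0.29 = $5.90 + $1.305 = $7.205
Saving = $9.02 − $7.205 = $1.815 → $1.82

$1.82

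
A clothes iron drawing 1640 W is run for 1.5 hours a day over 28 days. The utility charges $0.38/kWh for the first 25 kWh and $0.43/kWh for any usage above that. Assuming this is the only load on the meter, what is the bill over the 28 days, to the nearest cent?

$28.37

Runtime = 1.5 h/day × 28 days = 42 h
Energy = 1.64 kW × 42 h = 68.88 kWh
Tier 1 (0–25 kWh): 25 × $0.38 = $9.5
Above 25 kWh: 43.88 × $0.43 = $18.8684
Bill = $28.37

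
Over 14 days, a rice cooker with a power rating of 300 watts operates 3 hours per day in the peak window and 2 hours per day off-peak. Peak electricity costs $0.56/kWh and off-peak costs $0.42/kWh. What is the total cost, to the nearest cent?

Peak energy = 0.3 kW × 3 h × 14 = 12.6 kWh
Off-peak energy = 0.3 kW × 2 h × 14 = 8.4 kWh
Cost = 12.6 × $0.56 + 8.4 × $0.42 = $7.056 + $3.528 = $10.58

$10.58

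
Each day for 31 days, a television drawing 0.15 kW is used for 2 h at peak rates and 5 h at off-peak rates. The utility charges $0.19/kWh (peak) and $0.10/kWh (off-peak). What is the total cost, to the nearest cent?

Peak energy = 0.15 kW × 2 h × 31 = 9.3 kWh
Off-peak energy = 0.15 kW × 5 h × 31 = 23.25 kWh
Cost = 9.3 × $0.19 + 23.25 × $0.10 = $1.767 + $2.325 = $4.09

$4.09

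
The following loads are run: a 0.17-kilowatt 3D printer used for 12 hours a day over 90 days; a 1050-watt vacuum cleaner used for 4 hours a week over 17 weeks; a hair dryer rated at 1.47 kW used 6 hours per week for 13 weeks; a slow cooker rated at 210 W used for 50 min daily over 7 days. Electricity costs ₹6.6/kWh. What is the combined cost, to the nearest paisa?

₹2447.84

3D printer: Runtime = 12 h/day × 90 days = 1080 h
3D printer: 0.17 kW × 1080 h = 183.6 kWh
vacuum cleaner: Runtime = 4 h/week × 17 weeks = 68 h
vacuum cleaner: 1.05 kW × 68 h = 71.4 kWh
hair dryer: Runtime = 6 h/week × 13 weeks = 78 h
hair dryer: 1.47 kW × 78 h = 114.66 kWh
slow cooker: Runtime = 50 min × 7 = 350 min = 5.833333… h
slow cooker: 0.21 kW × 5.833333… h = 1.225 kWh
Total energy = 370.885 kWh
Cost = 370.885 × ₹6.6 = ₹2447.84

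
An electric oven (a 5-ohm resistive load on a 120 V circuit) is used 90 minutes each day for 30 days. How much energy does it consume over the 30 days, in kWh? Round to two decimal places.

129.60 kWh

Power = V²/R = 120²/5 = 2880 W = 2.88 kW
Runtime = 90 min × 30 = 2700 min = 45 h
Energy = 2.88 kW × 45 h = 129.6 kWh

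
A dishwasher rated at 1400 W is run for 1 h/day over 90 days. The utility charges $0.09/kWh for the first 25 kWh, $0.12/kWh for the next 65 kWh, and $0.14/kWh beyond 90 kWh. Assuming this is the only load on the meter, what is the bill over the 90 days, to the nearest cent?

Runtime = 1 h/day × 90 days = 90 h
Energy = 1.4 kW × 90 h = 126 kWh
Tier 1 (0–25 kWh): 25 × $0.09 = $2.25
Tier 2 (25–90 kWh): 65 × $0.12 = $7.8
Above 90 kWh: 36 × $0.14 = $5.04
Bill = $15.09

$15.09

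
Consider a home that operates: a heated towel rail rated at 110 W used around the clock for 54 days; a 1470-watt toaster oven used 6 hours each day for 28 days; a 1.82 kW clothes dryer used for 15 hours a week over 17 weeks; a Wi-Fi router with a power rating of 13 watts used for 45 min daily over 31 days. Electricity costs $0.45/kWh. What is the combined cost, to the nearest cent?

heated towel rail: Runtime = 24 h × 54 = 1296 h
heated towel rail: 0.11 kW × 1296 h = 142.56 kWh
toaster oven: Runtime = 6 h/day × 28 days = 168 h
toaster oven: 1.47 kW × 168 h = 246.96 kWh
clothes dryer: Runtime = 15 h/week × 17 weeks = 255 h
clothes dryer: 1.82 kW × 255 h = 464.1 kWh
Wi-Fi router: Runtime = 45 min × 31 = 1395 min = 23.25 h
Wi-Fi router: 0.013 kW × 23.25 h = 0.30225 kWh
Total energy = 853.92225 kWh
Cost = 853.92225 × $0.45 = $384.27

$384.27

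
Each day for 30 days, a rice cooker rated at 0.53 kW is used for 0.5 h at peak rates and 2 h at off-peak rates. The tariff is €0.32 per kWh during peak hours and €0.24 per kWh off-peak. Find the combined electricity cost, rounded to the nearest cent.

€10.18

Peak energy = 0.53 kW × 0.5 h × 30 = 7.95 kWh
Off-peak energy = 0.53 kW × 2 h × 30 = 31.8 kWh
Cost = 7.95 × €0.32 + 31.8 × €0.24 = €2.544 + €7.632 = €10.18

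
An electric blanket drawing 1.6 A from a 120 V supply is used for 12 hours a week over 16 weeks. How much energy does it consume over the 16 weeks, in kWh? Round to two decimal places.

Power = 1.6 A × 120 V = 192 W = 0.192 kW
Runtime = 12 h/week × 16 weeks = 192 h
Energy = 0.192 kW × 192 h = 36.864 kWh ≈ 36.86 kWh

36.86 kWh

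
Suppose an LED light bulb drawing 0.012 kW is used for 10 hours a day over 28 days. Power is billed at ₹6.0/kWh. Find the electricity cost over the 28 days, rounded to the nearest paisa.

Runtime = 10 h/day × 28 days = 280 h
Energy = 0.012 kW × 280 h = 3.36 kWh
Cost = 3.36 kWh × ₹6.0/kWh = ₹20.16

₹20.16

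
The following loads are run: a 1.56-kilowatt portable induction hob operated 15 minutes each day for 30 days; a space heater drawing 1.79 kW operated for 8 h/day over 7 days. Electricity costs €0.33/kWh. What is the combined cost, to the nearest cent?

portable induction hob: Runtime = 15 min × 30 = 450 min = 7.5 h
portable induction hob: 1.56 kW × 7.5 h = 11.7 kWh
space heater: Runtime = 8 h/day × 7 days = 56 h
space heater: 1.79 kW × 56 h = 100.24 kWh
Total energy = 111.94 kWh
Cost = 111.94 × €0.33 = €36.94

€36.94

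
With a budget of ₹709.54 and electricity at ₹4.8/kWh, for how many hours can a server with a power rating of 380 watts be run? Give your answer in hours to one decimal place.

389.0 h

Energy available = ₹709.54 ÷ ₹4.8/kWh = 147.8208 kWh
Hours = 147.8208 kWh ÷ 0.38 kW = 389.0 h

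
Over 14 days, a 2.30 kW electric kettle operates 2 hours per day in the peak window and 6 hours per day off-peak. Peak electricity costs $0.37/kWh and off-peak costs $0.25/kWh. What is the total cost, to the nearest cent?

Peak energy = 2.3 kW × 2 h × 14 = 64.4 kWh
Off-peak energy = 2.3 kW × 6 h × 14 = 193.2 kWh
Cost = 64.4 × $0.37 + 193.2 × $0.25 = $23.828 + $48.3 = $72.13

$72.13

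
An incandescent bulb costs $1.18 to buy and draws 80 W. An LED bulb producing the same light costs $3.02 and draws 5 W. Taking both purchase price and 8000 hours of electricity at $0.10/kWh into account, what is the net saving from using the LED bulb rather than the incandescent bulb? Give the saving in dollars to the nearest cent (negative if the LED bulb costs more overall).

incandescent bulb: $1.18 + (80/1000) kW × 8000 h × $0.10 = $1.18 + $64 = $65.18
LED bulb: $3.02 + (5/1000) kW × 8000 h × $0.10 = $3.02 + $4 = $7.02
Saving = $65.18 − $7.02 = $58.16

$58.16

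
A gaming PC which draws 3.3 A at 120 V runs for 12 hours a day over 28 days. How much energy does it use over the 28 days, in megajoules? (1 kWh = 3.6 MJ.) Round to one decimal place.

Power = 3.3 A × 120 V = 396 W = 0.396 kW
Runtime = 12 h/day × 28 days = 336 h
Energy = 0.396 kW × 336 h = 133.056 kWh
= 133.056 × 3.6 MJ = 479.0 MJ

479.0 MJ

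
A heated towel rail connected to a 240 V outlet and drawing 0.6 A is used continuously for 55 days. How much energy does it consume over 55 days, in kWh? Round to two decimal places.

Power = 0.6 A × 240 V = 144 W = 0.144 kW
Runtime = 24 h × 55 = 1320 h
Energy = 0.144 kW × 1320 h = 190.08 kWh

190.08 kWh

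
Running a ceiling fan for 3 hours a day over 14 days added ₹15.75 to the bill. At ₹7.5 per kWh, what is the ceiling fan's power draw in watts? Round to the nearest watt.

50 W

Energy = ₹15.75 ÷ ₹7.5/kWh = 2.1 kWh
Runtime = 3 h/day × 14 days = 42 h
Power = 2.1 kWh ÷ 42 h = 0.05 kW = 50 W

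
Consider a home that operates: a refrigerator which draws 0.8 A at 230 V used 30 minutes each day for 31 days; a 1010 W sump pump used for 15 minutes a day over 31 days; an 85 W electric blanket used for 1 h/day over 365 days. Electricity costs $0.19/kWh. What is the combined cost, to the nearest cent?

$7.92

refrigerator: Power = 0.8 A × 230 V = 184 W = 0.184 kW
refrigerator: Runtime = 30 min × 31 = 930 min = 15.5 h
refrigerator: 0.184 kW × 15.5 h = 2.852 kWh
sump pump: Runtime = 15 min × 31 = 465 min = 7.75 h
sump pump: 1.01 kW × 7.75 h = 7.8275 kWh
electric blanket: Runtime = 1 h/day × 365 days = 365 h
electric blanket: 0.085 kW × 365 h = 31.025 kWh
Total energy = 41.7045 kWh
Cost = 41.7045 × $0.19 = $7.92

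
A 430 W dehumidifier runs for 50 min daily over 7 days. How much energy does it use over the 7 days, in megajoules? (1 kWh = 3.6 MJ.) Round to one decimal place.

Runtime = 50 min × 7 = 350 min = 5.833333… h
Energy = 0.43 kW × 5.833333… h = 2.508333… kWh
= 2.508333… × 3.6 MJ = 9.0 MJ

9.0 MJ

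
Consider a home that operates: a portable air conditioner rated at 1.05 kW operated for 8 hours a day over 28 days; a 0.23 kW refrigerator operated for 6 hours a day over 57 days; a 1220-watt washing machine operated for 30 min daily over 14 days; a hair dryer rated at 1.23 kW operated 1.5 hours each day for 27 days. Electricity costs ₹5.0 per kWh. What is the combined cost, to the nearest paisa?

portable air conditioner: Runtime = 8 h/day × 28 days = 224 h
portable air conditioner: 1.05 kW × 224 h = 235.2 kWh
refrigerator: Runtime = 6 h/day × 57 days = 342 h
refrigerator: 0.23 kW × 342 h = 78.66 kWh
washing machine: Runtime = 30 min × 14 = 420 min = 7 h
washing machine: 1.22 kW × 7 h = 8.54 kWh
hair dryer: Runtime = 1.5 h/day × 27 days = 40.5 h
hair dryer: 1.23 kW × 40.5 h = 49.815 kWh
Total energy = 372.215 kWh
Cost = 372.215 × ₹5.0 = ₹1861.08

₹1861.08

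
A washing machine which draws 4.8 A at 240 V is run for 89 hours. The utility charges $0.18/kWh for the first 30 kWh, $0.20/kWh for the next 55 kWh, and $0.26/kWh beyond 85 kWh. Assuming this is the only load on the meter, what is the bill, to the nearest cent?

$20.96

Power = 4.8 A × 240 V = 1152 W = 1.152 kW
Energy = 1.152 kW × 89 h = 102.528 kWh
Tier 1 (0–30 kWh): 30 × $0.18 = $5.4
Tier 2 (30–85 kWh): 55 × $0.20 = $11
Above 85 kWh: 17.528 × $0.26 = $4.55728
Bill = $20.96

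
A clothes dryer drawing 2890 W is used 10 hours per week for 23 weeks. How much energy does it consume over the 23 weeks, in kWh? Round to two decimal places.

664.70 kWh

Runtime = 10 h/week × 23 weeks = 230 h
Energy = 2.89 kW × 230 h = 664.7 kWh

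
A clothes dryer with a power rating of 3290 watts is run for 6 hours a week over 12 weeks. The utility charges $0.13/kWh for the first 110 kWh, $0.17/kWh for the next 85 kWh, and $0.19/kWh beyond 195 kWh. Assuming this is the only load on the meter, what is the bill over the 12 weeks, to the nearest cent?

$36.71

Runtime = 6 h/week × 12 weeks = 72 h
Energy = 3.29 kW × 72 h = 236.88 kWh
Tier 1 (0–110 kWh): 110 × $0.13 = $14.3
Tier 2 (110–195 kWh): 85 × $0.17 = $14.45
Above 195 kWh: 41.88 × $0.19 = $7.9572
Bill = $36.71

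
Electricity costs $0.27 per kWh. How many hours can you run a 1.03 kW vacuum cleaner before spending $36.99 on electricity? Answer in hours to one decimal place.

Energy available = $36.99 ÷ $0.27/kWh = 137 kWh
Hours = 137 kWh ÷ 1.03 kW = 133.0 h

133.0 h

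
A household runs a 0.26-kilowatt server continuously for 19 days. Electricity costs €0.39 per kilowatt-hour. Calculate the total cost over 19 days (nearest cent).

€46.24

Runtime = 24 h × 19 = 456 h
Energy = 0.26 kW × 456 h = 118.56 kWh
Cost = 118.56 kWh × €0.39/kWh = €46.24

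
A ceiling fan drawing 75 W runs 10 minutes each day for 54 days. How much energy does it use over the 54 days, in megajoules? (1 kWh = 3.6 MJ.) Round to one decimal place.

2.4 MJ

Runtime = 10 min × 54 = 540 min = 9 h
Energy = 0.075 kW × 9 h = 0.675 kWh
= 0.675 × 3.6 MJ = 2.4 MJ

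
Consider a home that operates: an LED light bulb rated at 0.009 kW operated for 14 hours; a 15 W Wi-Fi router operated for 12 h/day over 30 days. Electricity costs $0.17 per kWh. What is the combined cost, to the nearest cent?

LED light bulb: 0.009 kW × 14 h = 0.126 kWh
Wi-Fi router: Runtime = 12 h/day × 30 days = 360 h
Wi-Fi router: 0.015 kW × 360 h = 5.4 kWh
Total energy = 5.526 kWh
Cost = 5.526 × $0.17 = $0.94

$0.94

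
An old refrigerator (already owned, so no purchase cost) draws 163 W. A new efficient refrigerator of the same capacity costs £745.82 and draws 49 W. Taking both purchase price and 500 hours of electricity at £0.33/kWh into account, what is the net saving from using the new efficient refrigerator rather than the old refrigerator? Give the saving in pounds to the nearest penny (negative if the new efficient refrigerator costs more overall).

old refrigerator: £0.00 + (163/1000) kW × 500 h × £0.33 = £0.00 + £26.895 = £26.895
new efficient refrigerator: £745.82 + (49/1000) kW × 500 h × £0.33 = £745.82 + £8.085 = £753.905
Saving = £26.895 − £753.905 = −£727.01

-£727.01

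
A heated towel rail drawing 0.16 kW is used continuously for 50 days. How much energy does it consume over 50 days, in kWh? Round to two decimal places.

192.00 kWh

Runtime = 24 h × 50 = 1200 h
Energy = 0.16 kW × 1200 h = 192 kWh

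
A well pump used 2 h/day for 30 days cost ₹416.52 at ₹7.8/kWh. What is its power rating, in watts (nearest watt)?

Energy = ₹416.52 ÷ ₹7.8/kWh = 53.4 kWh
Runtime = 2 h/day × 30 days = 60 h
Power = 53.4 kWh ÷ 60 h = 0.89 kW = 890 W

890 W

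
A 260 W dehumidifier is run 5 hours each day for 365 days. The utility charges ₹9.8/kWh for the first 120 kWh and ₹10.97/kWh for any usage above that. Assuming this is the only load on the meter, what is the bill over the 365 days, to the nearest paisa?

Runtime = 5 h/day × 365 days = 1825 h
Energy = 0.26 kW × 1825 h = 474.5 kWh
Tier 1 (0–120 kWh): 120 × ₹9.8 = ₹1176
Above 120 kWh: 354.5 × ₹10.97 = ₹3888.865
Bill = ₹5064.87

₹5064.87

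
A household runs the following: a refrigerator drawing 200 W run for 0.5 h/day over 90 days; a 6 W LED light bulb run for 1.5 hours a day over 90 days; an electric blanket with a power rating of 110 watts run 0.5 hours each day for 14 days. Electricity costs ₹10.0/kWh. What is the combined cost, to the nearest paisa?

₹105.80

refrigerator: Runtime = 0.5 h/day × 90 days = 45 h
refrigerator: 0.2 kW × 45 h = 9 kWh
LED light bulb: Runtime = 1.5 h/day × 90 days = 135 h
LED light bulb: 0.006 kW × 135 h = 0.81 kWh
electric blanket: Runtime = 0.5 h/day × 14 days = 7 h
electric blanket: 0.11 kW × 7 h = 0.77 kWh
Total energy = 10.58 kWh
Cost = 10.58 × ₹10.0 = ₹105.80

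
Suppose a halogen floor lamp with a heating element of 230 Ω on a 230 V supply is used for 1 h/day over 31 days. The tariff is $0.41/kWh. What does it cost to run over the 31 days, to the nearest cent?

Power = V²/R = 230²/230 = 230 W = 0.23 kW
Runtime = 1 h/day × 31 days = 31 h
Energy = 0.23 kW × 31 h = 7.13 kWh
Cost = 7.13 kWh × $0.41/kWh = $2.92

$2.92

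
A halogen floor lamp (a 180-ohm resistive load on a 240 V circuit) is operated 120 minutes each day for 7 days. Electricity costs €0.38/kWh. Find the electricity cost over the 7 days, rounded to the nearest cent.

€1.70

Power = V²/R = 240²/180 = 320 W = 0.32 kW
Runtime = 120 min × 7 = 840 min = 14 h
Energy = 0.32 kW × 14 h = 4.48 kWh
Cost = 4.48 kWh × €0.38/kWh = €1.70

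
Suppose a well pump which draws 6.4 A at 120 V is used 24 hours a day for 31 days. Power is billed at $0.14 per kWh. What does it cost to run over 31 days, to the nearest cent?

Power = 6.4 A × 120 V = 768 W = 0.768 kW
Runtime = 24 h × 31 = 744 h
Energy = 0.768 kW × 744 h = 571.392 kWh
Cost = 571.392 kWh × $0.14/kWh = $79.99

$79.99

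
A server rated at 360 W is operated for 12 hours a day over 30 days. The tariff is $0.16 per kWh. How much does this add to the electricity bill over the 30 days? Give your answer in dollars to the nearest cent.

$20.74

Runtime = 12 h/day × 30 days = 360 h
Energy = 0.36 kW × 360 h = 129.6 kWh
Cost = 129.6 kWh × $0.16/kWh = $20.74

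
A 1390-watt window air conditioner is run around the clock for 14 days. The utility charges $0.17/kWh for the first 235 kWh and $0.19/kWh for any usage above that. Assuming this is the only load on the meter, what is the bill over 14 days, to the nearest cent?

Runtime = 24 h × 14 = 336 h
Energy = 1.39 kW × 336 h = 467.04 kWh
Tier 1 (0–235 kWh): 235 × $0.17 = $39.95
Above 235 kWh: 232.04 × $0.19 = $44.0876
Bill = $84.04

$84.04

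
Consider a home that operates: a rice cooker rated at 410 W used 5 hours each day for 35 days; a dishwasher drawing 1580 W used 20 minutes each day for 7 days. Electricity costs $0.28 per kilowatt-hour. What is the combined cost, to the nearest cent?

rice cooker: Runtime = 5 h/day × 35 days = 175 h
rice cooker: 0.41 kW × 175 h = 71.75 kWh
dishwasher: Runtime = 20 min × 7 = 140 min = 2.333333… h
dishwasher: 1.58 kW × 2.333333… h = 3.686666… kWh
Total energy = 75.436666… kWh
Cost = 75.436666… × $0.28 = $21.12

$21.12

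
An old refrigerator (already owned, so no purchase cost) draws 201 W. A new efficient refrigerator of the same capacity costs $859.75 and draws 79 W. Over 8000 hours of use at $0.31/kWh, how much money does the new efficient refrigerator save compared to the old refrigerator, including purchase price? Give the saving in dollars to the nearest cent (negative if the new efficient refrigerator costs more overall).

-$557.19

old refrigerator: $0.00 + (201/1000) kW × 8000 h × $0.31 = $0.00 + $498.48 = $498.48
new efficient refrigerator: $859.75 + (79/1000) kW × 8000 h × $0.31 = $859.75 + $195.92 = $1055.67
Saving = $498.48 − $1055.67 = −$557.19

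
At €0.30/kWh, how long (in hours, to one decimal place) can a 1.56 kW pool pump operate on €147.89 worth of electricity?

316.0 h

Energy available = €147.89 ÷ €0.30/kWh = 492.9667 kWh
Hours = 492.9667 kWh ÷ 1.56 kW = 316.0 h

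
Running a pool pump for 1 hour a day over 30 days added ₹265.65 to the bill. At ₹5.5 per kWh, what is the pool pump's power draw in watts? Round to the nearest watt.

1610 W

Energy = ₹265.65 ÷ ₹5.5/kWh = 48.3 kWh
Runtime = 1 h/day × 30 days = 30 h
Power = 48.3 kWh ÷ 30 h = 1.61 kW = 1610 W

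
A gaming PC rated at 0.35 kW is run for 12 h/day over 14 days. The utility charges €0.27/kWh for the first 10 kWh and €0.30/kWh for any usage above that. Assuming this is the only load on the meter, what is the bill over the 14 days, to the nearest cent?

Runtime = 12 h/day × 14 days = 168 h
Energy = 0.35 kW × 168 h = 58.8 kWh
Tier 1 (0–10 kWh): 10 × €0.27 = €2.7
Above 10 kWh: 48.8 × €0.30 = €14.64
Bill = €17.34

€17.34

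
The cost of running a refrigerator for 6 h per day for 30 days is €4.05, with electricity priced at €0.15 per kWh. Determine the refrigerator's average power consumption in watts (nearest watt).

Energy = €4.05 ÷ €0.15/kWh = 27 kWh
Runtime = 6 h/day × 30 days = 180 h
Power = 27 kWh ÷ 180 h = 0.15 kW = 150 W

150 W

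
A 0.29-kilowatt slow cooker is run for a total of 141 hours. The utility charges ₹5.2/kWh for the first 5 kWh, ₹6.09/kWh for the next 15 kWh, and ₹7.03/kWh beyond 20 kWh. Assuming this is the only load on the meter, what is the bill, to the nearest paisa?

Energy = 0.29 kW × 141 h = 40.89 kWh
Tier 1 (0–5 kWh): 5 × ₹5.2 = ₹26
Tier 2 (5–20 kWh): 15 × ₹6.09 = ₹91.35
Above 20 kWh: 20.89 × ₹7.03 = ₹146.8567
Bill = ₹264.21

₹264.21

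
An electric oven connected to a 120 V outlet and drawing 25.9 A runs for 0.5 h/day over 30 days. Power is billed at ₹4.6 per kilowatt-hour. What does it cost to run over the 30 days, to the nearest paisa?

₹214.45

Power = 25.9 A × 120 V = 3108 W = 3.108 kW
Runtime = 0.5 h/day × 30 days = 15 h
Energy = 3.108 kW × 15 h = 46.62 kWh
Cost = 46.62 kWh × ₹4.6/kWh = ₹214.45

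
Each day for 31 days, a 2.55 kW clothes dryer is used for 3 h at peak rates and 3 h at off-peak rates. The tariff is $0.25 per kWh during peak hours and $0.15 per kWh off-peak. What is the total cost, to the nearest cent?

$94.86

Peak energy = 2.55 kW × 3 h × 31 = 237.15 kWh
Off-peak energy = 2.55 kW × 3 h × 31 = 237.15 kWh
Cost = 237.15 × $0.25 + 237.15 × $0.15 = $59.2875 + $35.5725 = $94.86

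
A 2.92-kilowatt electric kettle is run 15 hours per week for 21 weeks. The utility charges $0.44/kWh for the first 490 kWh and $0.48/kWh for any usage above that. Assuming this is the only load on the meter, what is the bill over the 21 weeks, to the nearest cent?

Runtime = 15 h/week × 21 weeks = 315 h
Energy = 2.92 kW × 315 h = 919.8 kWh
Tier 1 (0–490 kWh): 490 × $0.44 = $215.6
Above 490 kWh: 429.8 × $0.48 = $206.304
Bill = $421.90

$421.90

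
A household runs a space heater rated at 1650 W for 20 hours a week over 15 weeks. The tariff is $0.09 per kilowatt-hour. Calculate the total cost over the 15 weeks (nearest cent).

$44.55

Runtime = 20 h/week × 15 weeks = 300 h
Energy = 1.65 kW × 300 h = 495 kWh
Cost = 495 kWh × $0.09/kWh = $44.55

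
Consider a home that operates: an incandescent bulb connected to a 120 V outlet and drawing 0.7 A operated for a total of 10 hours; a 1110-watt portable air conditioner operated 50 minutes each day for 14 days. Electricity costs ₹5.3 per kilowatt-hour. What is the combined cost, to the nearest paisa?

₹73.09

incandescent bulb: Power = 0.7 A × 120 V = 84 W = 0.084 kW
incandescent bulb: 0.084 kW × 10 h = 0.84 kWh
portable air conditioner: Runtime = 50 min × 14 = 700 min = 11.666666… h
portable air conditioner: 1.11 kW × 11.666666… h = 12.95 kWh
Total energy = 13.79 kWh
Cost = 13.79 × ₹5.3 = ₹73.09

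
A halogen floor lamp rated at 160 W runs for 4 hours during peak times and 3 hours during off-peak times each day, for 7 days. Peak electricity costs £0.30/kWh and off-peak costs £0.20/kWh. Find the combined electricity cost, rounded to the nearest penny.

Peak energy = 0.16 kW × 4 h × 7 = 4.48 kWh
Off-peak energy = 0.16 kW × 3 h × 7 = 3.36 kWh
Cost = 4.48 × £0.30 + 3.36 × £0.20 = £1.344 + £0.672 = £2.02

£2.02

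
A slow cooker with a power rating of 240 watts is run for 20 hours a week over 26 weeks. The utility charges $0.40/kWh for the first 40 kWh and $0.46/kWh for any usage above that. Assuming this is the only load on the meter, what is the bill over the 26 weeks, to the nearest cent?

Runtime = 20 h/week × 26 weeks = 520 h
Energy = 0.24 kW × 520 h = 124.8 kWh
Tier 1 (0–40 kWh): 40 × $0.40 = $16
Above 40 kWh: 84.8 × $0.46 = $39.008
Bill = $55.01

$55.01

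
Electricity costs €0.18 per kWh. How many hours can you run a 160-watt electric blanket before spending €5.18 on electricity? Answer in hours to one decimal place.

Energy available = €5.18 ÷ €0.18/kWh = 28.7778 kWh
Hours = 28.7778 kWh ÷ 0.16 kW = 179.9 h

179.9 h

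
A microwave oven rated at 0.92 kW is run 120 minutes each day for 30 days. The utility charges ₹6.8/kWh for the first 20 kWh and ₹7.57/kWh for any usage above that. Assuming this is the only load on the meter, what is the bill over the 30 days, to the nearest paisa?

Runtime = 120 min × 30 = 3600 min = 60 h
Energy = 0.92 kW × 60 h = 55.2 kWh
Tier 1 (0–20 kWh): 20 × ₹6.8 = ₹136
Above 20 kWh: 35.2 × ₹7.57 = ₹266.464
Bill = ₹402.46

₹402.46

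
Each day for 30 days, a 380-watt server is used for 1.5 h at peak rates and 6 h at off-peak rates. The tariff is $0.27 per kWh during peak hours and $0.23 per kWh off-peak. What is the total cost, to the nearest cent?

Peak energy = 0.38 kW × 1.5 h × 30 = 17.1 kWh
Off-peak energy = 0.38 kW × 6 h × 30 = 68.4 kWh
Cost = 17.1 × $0.27 + 68.4 × $0.23 = $4.617 + $15.732 = $20.35

$20.35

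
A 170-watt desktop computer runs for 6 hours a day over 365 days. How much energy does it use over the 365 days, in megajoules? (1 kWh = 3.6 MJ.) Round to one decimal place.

Runtime = 6 h/day × 365 days = 2190 h
Energy = 0.17 kW × 2190 h = 372.3 kWh
= 372.3 × 3.6 MJ = 1340.3 MJ

1340.3 MJ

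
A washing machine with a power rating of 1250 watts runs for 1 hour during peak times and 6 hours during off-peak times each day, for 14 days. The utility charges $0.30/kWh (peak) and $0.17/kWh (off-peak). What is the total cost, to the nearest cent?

Peak energy = 1.25 kW × 1 h × 14 = 17.5 kWh
Off-peak energy = 1.25 kW × 6 h × 14 = 105 kWh
Cost = 17.5 × $0.30 + 105 × $0.17 = $5.25 + $17.85 = $23.10

$23.10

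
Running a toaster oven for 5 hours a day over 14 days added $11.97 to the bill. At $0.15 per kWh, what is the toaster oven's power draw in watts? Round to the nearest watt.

1140 W

Energy = $11.97 ÷ $0.15/kWh = 79.8 kWh
Runtime = 5 h/day × 14 days = 70 h
Power = 79.8 kWh ÷ 70 h = 1.14 kW = 1140 W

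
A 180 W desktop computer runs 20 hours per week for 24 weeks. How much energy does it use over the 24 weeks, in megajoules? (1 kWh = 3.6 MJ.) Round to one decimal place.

Runtime = 20 h/week × 24 weeks = 480 h
Energy = 0.18 kW × 480 h = 86.4 kWh
= 86.4 × 3.6 MJ = 311.0 MJ

311.0 MJ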